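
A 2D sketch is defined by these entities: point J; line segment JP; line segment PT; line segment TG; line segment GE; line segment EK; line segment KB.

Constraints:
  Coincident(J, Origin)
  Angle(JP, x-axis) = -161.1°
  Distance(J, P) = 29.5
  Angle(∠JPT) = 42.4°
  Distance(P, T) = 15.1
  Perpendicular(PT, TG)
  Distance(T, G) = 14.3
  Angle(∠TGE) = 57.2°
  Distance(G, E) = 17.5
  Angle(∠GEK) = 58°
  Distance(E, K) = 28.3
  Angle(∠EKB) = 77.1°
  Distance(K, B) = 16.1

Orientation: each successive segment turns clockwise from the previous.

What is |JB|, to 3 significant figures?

13.7

∠GEK = 58.0° gives EK at 86.5° from the x-axis; with |EK| = 28.3, K = (-21.8, 16.7). ∠EKB = 77.1° gives KB at -16.4° from the x-axis; with |KB| = 16.1, B = (-6.32, 12.2). Then |JB| = |B − J| = 13.7.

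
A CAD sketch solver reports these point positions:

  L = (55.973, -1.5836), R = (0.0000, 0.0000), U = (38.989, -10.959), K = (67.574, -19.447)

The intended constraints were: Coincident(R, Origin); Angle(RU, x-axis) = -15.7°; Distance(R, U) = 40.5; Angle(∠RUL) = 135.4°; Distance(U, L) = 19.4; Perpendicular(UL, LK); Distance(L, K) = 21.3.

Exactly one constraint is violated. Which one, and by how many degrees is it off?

Perpendicular(UL, LK) — off by 4.10°.

R = (0.00, 0.00) ✓; RU at -15.70° ✓; |RU| = 40.50 ✓; ∠RUL = 135.4° ✓; |UL| = 19.40 ✓; ∠(UL, LK) = 85.90° ✗; |LK| = 21.30 ✓.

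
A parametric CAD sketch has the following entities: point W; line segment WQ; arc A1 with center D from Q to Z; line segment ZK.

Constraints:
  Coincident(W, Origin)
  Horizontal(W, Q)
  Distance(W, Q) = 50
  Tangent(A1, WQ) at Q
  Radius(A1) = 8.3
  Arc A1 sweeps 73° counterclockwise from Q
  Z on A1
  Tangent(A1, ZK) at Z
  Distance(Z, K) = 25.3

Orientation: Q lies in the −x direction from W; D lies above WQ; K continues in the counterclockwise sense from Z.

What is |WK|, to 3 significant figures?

45.9

On A1, Q sits at bearing -90° from D; a 73° counterclockwise sweep puts Z at bearing -17°, so Z = D + 8.3·(cos -17°, sin -17°) = (-42.1, 5.87). Tangency of A1 to ZK means the radius DZ is perpendicular to ZK, so ZK runs along (−sin -17°, cos -17°); with |ZK| = 25.3, K = (-34.7, 30.1). Then |WK| = |K − W| = 45.9.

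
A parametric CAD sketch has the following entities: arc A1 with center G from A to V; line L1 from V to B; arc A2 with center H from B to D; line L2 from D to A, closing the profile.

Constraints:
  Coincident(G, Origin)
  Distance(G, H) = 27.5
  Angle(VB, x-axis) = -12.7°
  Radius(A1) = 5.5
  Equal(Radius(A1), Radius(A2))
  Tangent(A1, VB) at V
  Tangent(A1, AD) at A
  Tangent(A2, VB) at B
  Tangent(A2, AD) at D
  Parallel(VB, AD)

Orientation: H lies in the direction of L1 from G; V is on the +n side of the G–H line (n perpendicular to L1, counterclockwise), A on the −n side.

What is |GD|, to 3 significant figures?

28.0

The slot axis is L1's direction at -12.7°, so u = (cos -12.7°, sin -12.7°) = (0.976, -0.220) and n = (−sin -12.7°, cos -12.7°) = (0.220, 0.976). G is at the origin and H lies 27.5 along u from G, so H = 27.5·u = (26.8, -6.05). Tangency of A1 to both parallel lines with radius 5.5 puts V and A at G ± 5.5·n: V = (1.21, 5.37), A = (-1.21, -5.37). Equal radii place B and D the same way about H: B = H + 5.5·n = (28.0, -0.680), D = H − 5.5·n = (25.6, -11.4). Then |GD| = |D − G| = 28.0.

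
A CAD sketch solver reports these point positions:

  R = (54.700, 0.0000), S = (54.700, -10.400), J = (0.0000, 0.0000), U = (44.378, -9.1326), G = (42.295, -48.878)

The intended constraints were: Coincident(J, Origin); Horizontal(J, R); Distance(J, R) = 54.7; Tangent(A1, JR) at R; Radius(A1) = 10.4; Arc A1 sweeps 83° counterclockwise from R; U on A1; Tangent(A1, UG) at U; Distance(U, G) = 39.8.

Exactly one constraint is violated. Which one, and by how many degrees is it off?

Tangent(A1, UG) at U — off by 4.00°.

J = (0.00, 0.00) ✓; J.y = 0.00, R.y = 0.00 ✓; |JR| = 54.70 ✓; ∠(SR, RJ) = 90.00° ✓; |SR| = 10.40 ✓; bearing(S→U) − bearing(S→R) = 83.00° ✓; |SU| = 10.40 ✓; ∠(SU, UG) = 86.00° ✗; |UG| = 39.80 ✓.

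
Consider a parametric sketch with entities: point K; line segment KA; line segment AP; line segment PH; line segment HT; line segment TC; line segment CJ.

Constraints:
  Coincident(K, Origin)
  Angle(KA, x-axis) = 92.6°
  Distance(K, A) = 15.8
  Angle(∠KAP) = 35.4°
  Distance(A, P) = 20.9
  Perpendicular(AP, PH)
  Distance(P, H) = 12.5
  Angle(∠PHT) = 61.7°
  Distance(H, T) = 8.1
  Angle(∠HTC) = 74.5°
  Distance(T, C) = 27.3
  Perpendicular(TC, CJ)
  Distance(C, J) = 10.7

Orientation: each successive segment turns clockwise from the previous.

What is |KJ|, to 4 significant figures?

30.34

∠HTC = 74.5° gives TC at -5.800° from the x-axis; with |TC| = 27.3, C = (28.10, -3.156). TC is perpendicular to CJ, so CJ runs at -95.80°; with |CJ| = 10.7, J = (27.01, -13.80). Then |KJ| = |J − K| = 30.34.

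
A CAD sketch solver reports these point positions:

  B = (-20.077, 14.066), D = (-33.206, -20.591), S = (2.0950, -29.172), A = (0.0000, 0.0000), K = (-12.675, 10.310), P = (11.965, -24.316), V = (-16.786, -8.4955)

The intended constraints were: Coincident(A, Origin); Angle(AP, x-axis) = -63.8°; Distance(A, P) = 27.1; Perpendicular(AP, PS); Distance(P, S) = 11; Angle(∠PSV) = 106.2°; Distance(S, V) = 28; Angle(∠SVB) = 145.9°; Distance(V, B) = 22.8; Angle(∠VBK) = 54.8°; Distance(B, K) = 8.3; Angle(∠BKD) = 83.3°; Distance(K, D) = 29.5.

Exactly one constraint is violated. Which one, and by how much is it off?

Distance(K, D) = 29.5 — off by 7.60.

A = (0.00, 0.00) ✓; AP at -63.80° ✓; |AP| = 27.10 ✓; ∠(AP, PS) = 90.00° ✓; |PS| = 11.00 ✓; ∠PSV = 106.2° ✓; |SV| = 28.00 ✓; ∠SVB = 145.9° ✓; |VB| = 22.80 ✓; ∠VBK = 54.80° ✓; |BK| = 8.300 ✓; ∠BKD = 83.30° ✓; |KD| = 37.10 ✗.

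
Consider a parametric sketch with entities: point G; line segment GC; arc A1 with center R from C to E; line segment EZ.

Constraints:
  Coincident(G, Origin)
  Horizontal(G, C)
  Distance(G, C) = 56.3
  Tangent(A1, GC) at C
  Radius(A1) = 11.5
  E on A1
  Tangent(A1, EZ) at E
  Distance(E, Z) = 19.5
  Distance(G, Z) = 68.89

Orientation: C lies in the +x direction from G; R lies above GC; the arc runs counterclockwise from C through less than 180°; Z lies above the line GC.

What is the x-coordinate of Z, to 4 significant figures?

60.01

G is at the origin; GC is horizontal with |GC| = 56.3 and C on the +x side, so C = (56.30, 0.000). The tangent condition forces RC to be normal to GC, so R = C + (0, 11.5) = (56.30, 11.50). Since RE ⟂ EZ (tangency), |RZ| = √(11.5² + 19.5²) = 22.64 regardless of where E sits on A1. So Z lies on both circle(G, 68.89) and circle(R, 22.64); the above-GC intersection is Z = (60.01, 33.83). E is the foot of the tangent from Z: E = (67.03, 15.64).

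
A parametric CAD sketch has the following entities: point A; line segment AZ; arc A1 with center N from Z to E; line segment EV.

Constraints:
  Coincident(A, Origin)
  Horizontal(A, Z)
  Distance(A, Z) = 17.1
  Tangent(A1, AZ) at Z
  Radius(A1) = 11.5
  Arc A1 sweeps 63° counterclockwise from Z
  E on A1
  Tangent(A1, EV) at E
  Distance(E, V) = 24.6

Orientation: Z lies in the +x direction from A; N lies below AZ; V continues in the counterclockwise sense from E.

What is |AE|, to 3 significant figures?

9.29

Tangency of A1 to AZ means the radius NZ is perpendicular to AZ, so N = Z + (0, -11.5) = (17.1, -11.5). On A1, Z sits at bearing 90° from N; a 63° counterclockwise sweep puts E at bearing 153°, so E = N + 11.5·(cos 153°, sin 153°) = (6.85, -6.28). Then |AE| = |E − A| = 9.29.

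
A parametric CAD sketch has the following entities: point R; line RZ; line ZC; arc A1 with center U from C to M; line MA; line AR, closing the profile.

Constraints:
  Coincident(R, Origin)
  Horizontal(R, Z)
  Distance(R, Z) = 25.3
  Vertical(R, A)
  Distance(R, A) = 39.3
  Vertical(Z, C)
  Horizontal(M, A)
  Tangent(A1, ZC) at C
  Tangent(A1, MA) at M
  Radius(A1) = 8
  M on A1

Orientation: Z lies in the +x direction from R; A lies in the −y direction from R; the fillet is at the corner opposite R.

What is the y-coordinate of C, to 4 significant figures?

-31.30

R is at the origin; R and Z share the same y with |RZ| = 25.3 and Z on the +x side, so Z = (25.30, 0.000). RA is vertical with |RA| = 39.3 and A on the −y side, so A = (0.000, -39.30). The virtual corner opposite R is at (25.30, -39.30). Tangency of A1 to ZC means the radius UC is perpendicular to ZC and the tangent condition forces UM to be normal to MA, with radius 8.0, so the center U sits 8.0 in from both sides at U = (17.30, -31.30). That places the tangent points at C = (25.30, -31.30) on ZC and M = (17.30, -39.30) on MA. So C.y = -31.30.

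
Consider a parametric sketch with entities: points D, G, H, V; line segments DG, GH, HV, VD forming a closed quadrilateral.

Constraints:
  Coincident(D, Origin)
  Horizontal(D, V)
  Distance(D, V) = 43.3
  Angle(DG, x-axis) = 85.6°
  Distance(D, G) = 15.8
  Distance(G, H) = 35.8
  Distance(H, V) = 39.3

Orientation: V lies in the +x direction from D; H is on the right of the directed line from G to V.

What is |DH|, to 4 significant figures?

21.20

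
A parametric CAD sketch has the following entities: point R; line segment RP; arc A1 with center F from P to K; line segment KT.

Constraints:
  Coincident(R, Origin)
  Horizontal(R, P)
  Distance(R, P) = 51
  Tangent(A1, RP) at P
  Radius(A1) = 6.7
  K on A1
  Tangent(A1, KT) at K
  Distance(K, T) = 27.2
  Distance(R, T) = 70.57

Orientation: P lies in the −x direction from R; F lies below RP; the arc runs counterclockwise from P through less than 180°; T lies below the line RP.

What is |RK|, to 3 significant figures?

57.8

R is at the origin; RP is horizontal with |RP| = 51.0 and P on the −x side, so P = (-51.0, 0.00). The tangent condition forces FP to be normal to RP, so F = P + (0, -6.7) = (-51.0, -6.70). Since FK ⟂ KT (tangency), |FT| = √(6.7² + 27.2²) = 28.0 regardless of where K sits on A1. So T lies on both circle(R, 70.57) and circle(F, 28.0); the below-RP intersection is T = (-62.9, -32.1). K is the foot of the tangent from T: K = (-57.6, -5.40).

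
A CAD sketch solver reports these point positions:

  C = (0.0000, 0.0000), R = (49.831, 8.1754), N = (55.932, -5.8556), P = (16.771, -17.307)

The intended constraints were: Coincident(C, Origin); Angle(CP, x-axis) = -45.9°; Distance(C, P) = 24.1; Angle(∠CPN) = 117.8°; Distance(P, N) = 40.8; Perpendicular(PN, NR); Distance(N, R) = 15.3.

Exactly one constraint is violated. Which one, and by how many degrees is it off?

Perpendicular(PN, NR) — off by 7.20°.

C = (0.00, 0.00) ✓; CP at -45.90° ✓; |CP| = 24.10 ✓; ∠CPN = 117.8° ✓; |PN| = 40.80 ✓; ∠(PN, NR) = 97.20° ✗; |NR| = 15.30 ✓.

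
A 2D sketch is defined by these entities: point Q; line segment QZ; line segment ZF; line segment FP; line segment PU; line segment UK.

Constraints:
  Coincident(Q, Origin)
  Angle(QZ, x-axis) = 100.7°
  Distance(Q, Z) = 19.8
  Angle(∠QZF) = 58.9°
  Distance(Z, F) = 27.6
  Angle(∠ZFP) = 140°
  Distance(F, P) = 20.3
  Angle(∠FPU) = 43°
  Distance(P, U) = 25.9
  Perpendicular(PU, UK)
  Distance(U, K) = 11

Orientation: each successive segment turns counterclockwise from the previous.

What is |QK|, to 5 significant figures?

15.008

∠FPU = 43.0° gives PU at 38.800° from the x-axis; with |PU| = 25.9, U = (-6.9619, -2.8040). The perpendicularity gives UK at right angles to PU, so UK runs at 128.80°; with |UK| = 11.0, K = (-13.854, 5.7687). Then |QK| = |K − Q| = 15.008.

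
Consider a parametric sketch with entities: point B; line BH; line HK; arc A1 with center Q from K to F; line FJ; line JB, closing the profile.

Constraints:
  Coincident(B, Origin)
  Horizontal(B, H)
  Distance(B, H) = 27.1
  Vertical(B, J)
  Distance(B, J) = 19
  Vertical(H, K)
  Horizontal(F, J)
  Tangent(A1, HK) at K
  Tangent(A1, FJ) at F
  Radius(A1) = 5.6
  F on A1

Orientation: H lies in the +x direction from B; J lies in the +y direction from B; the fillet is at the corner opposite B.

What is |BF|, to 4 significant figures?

28.69

B is at the origin; BH is horizontal with |BH| = 27.1 and H on the +x side, so H = (27.10, 0.000). B and J share the same x with |BJ| = 19.0 and J on the +y side, so J = (0.000, 19.00). The virtual corner opposite B is at (27.10, 19.00). Since A1 is tangent to HK there, QK ⟂ HK and the tangent condition forces QF to be normal to FJ, with radius 5.6, so the center Q sits 5.6 in from both sides at Q = (21.50, 13.40). That places the tangent points at K = (27.10, 13.40) on HK and F = (21.50, 19.00) on FJ. Then |BF| = |F − B| = 28.69.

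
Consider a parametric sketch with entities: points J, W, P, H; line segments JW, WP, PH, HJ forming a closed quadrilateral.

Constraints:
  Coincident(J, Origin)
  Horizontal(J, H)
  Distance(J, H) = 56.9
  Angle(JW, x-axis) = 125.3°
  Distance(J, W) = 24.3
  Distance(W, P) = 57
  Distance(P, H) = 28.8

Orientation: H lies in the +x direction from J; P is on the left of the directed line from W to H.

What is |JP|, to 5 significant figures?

49.528

J is at the origin; J and H share the same y with |JH| = 56.9 and H in +x, so H = (56.9, 0). JW runs at 125.3° with |JW| = 24.3, so W = (-14.042, 19.832). P is determined by |WP| = 57.0 and |PH| = 28.8 together: it lies at the intersection of circle(W, 57.0) and circle(H, 28.8). With |WH| = 73.662, the foot of the radical line on WH is 53.254 from W and the perpendicular offset is √(57.0² − 53.254²) = 20.322. Taking the left-of-WH solution: P = (42.717, 25.066).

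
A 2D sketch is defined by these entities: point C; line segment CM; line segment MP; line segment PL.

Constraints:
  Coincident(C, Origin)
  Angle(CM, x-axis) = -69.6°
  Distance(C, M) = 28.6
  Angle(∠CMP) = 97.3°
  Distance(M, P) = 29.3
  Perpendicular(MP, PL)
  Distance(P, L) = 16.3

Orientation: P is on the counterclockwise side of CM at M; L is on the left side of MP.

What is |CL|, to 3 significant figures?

35.1

C is at the origin; CM runs at -69.6° with length 28.6, so M = 28.6·(cos -69.6°, sin -69.6°) = (9.97, -26.8). ∠CMP = 97.3°, so MP runs at -69.6° + (180° − 97.3°) = 13.1° from the x-axis; with |MP| = 29.3, P = M + 29.3·(cos 13.1°, sin 13.1°) = (38.5, -20.2). MP ⟂ PL; with |PL| = 16.3 on the left of MP, L = P + 16.3·(-0.227, 0.974) = (34.8, -4.29). Then |CL| = |L − C| = 35.1.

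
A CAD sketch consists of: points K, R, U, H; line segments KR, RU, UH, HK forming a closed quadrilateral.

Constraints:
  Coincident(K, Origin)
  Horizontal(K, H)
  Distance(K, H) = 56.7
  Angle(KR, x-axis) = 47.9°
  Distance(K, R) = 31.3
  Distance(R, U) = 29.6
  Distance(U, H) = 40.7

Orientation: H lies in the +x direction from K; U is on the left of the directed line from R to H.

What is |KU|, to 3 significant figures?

60.4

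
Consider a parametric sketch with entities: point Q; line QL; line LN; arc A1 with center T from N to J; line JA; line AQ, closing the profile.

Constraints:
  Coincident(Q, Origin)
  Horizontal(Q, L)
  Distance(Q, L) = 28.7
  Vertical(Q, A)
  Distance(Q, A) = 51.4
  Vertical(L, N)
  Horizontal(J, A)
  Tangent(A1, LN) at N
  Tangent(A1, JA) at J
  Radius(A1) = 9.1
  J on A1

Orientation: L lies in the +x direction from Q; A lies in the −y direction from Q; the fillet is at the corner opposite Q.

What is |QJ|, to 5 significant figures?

55.010

The virtual corner opposite Q is at (28.700, -51.400). Since A1 is tangent to LN there, TN ⟂ LN and tangency of A1 to JA means the radius TJ is perpendicular to JA, with radius 9.1, so the center T sits 9.1 in from both sides at T = (19.600, -42.300). That places the tangent points at N = (28.700, -42.300) on LN and J = (19.600, -51.400) on JA. Then |QJ| = |J − Q| = 55.010.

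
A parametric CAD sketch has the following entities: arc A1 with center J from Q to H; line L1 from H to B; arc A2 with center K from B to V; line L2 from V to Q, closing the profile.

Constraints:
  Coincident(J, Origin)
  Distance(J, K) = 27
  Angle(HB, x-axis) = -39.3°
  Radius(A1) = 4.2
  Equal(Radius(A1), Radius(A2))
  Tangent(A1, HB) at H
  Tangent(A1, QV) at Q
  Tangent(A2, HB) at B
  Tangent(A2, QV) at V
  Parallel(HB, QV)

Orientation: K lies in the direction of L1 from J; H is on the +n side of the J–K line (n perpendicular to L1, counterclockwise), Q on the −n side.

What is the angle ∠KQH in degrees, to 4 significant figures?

81.16°

The slot axis is L1's direction at -39.3°, so u = (cos -39.3°, sin -39.3°) = (0.7738, -0.6334) and n = (−sin -39.3°, cos -39.3°) = (0.6334, 0.7738). J is at the origin and K lies 27.0 along u from J, so K = 27.0·u = (20.89, -17.10). Tangency of A1 to both parallel lines with radius 4.2 puts H and Q at J ± 4.2·n: H = (2.660, 3.250), Q = (-2.660, -3.250). Then cos ∠KQH = QK·QH / (|QK||QH|), giving 81.16°.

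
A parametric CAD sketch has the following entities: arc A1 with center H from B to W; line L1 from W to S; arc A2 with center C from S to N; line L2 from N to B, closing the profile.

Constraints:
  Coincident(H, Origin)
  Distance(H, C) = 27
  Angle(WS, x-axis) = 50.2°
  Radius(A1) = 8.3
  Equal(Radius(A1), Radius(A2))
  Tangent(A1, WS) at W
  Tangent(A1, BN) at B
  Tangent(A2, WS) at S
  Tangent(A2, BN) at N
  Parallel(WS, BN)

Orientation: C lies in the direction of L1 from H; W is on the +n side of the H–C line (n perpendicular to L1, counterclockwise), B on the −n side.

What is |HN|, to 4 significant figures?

28.25

The slot axis is L1's direction at 50.2°, so u = (cos 50.2°, sin 50.2°) = (0.6401, 0.7683) and n = (−sin 50.2°, cos 50.2°) = (-0.7683, 0.6401). H is at the origin and C lies 27.0 along u from H, so C = 27.0·u = (17.28, 20.74). Tangency of A1 to both parallel lines with radius 8.3 puts W and B at H ± 8.3·n: W = (-6.377, 5.313), B = (6.377, -5.313). Equal radii place S and N the same way about C: S = C + 8.3·n = (10.91, 26.06), N = C − 8.3·n = (23.66, 15.43). Then |HN| = |N − H| = 28.25.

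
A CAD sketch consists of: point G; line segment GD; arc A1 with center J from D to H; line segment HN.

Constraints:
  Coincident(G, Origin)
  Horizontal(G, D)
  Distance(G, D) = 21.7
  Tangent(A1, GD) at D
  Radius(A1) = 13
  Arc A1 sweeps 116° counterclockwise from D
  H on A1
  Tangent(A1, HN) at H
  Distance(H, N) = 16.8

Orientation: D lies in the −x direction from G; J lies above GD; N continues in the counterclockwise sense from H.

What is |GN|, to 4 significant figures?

38.01

G is at the origin; G and D share the same y with |GD| = 21.7 and D on the −x side, so D = (-21.70, 0.000). Tangency of A1 to GD means the radius JD is perpendicular to GD, so J = D + (0, 13) = (-21.70, 13.00). On A1, D sits at bearing -90° from J; a 116° counterclockwise sweep puts H at bearing 26°, so H = J + 13.0·(cos 26°, sin 26°) = (-10.02, 18.70). Since A1 is tangent to HN there, JH ⟂ HN, so HN runs along (−sin 26°, cos 26°); with |HN| = 16.8, N = (-17.38, 33.80). Then |GN| = |N − G| = 38.01.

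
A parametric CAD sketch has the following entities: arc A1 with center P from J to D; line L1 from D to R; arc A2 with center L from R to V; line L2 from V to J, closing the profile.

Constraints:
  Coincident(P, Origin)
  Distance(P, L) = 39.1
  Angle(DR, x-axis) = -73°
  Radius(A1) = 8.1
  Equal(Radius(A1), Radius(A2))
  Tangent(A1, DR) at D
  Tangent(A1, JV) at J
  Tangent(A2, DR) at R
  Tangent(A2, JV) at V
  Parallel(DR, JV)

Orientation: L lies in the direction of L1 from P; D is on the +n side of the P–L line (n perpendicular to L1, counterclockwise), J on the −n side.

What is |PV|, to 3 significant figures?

39.9

Tangency of A1 to both parallel lines with radius 8.1 puts D and J at P ± 8.1·n: D = (7.75, 2.37), J = (-7.75, -2.37). Equal radii place R and V the same way about L: R = L + 8.1·n = (19.2, -35.0), V = L − 8.1·n = (3.69, -39.8). Then |PV| = |V − P| = 39.9.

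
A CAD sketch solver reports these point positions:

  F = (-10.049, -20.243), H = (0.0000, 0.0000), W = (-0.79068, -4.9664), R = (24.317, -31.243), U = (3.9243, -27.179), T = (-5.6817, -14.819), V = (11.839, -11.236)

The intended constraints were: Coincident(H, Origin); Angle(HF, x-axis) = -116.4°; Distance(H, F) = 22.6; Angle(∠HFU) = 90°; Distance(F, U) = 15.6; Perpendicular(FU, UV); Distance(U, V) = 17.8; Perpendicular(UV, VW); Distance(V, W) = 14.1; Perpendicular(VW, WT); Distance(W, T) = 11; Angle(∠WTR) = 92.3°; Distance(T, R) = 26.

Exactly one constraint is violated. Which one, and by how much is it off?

Distance(T, R) = 26 — off by 8.20.

H = (0.00, 0.00) ✓; HF at -116.4° ✓; |HF| = 22.60 ✓; ∠HFU = 90.00° ✓; |FU| = 15.60 ✓; ∠(FU, UV) = 90.00° ✓; |UV| = 17.80 ✓; ∠(UV, VW) = 90.00° ✓; |VW| = 14.10 ✓; ∠(VW, WT) = 90.00° ✓; |WT| = 11.00 ✓; ∠WTR = 92.30° ✓; |TR| = 34.20 ✗.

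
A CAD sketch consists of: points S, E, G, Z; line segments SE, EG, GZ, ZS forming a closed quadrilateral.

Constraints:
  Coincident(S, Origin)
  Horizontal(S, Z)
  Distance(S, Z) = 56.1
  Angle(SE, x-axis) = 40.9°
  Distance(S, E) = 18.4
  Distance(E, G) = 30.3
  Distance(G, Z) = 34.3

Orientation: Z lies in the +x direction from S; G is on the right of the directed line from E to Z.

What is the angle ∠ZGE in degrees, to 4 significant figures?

85.33°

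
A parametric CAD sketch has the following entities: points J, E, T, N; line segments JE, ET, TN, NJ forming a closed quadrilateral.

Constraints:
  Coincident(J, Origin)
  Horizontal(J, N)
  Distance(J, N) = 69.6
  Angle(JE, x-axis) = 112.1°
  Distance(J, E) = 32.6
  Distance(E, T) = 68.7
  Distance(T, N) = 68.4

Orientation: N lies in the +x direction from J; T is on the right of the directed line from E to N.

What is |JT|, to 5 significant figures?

36.167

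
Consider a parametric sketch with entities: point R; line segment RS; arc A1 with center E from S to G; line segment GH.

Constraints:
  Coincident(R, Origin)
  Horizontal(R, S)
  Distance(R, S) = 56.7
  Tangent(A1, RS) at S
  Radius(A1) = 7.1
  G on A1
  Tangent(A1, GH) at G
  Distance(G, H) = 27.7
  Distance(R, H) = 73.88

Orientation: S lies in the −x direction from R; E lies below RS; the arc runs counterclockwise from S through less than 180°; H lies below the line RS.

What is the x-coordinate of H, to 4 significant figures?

-65.42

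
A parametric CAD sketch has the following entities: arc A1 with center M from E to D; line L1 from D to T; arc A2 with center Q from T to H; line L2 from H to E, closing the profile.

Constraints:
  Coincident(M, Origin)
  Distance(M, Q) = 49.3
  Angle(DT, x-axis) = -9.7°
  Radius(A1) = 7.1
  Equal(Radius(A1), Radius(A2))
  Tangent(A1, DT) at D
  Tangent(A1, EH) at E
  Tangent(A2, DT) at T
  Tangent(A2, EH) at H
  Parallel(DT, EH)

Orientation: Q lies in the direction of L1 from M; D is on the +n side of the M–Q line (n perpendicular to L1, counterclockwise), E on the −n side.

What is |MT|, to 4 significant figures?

49.81

The slot axis is L1's direction at -9.7°, so u = (cos -9.7°, sin -9.7°) = (0.9857, -0.1685) and n = (−sin -9.7°, cos -9.7°) = (0.1685, 0.9857). M is at the origin and Q lies 49.3 along u from M, so Q = 49.3·u = (48.60, -8.307). Tangency of A1 to both parallel lines with radius 7.1 puts D and E at M ± 7.1·n: D = (1.196, 6.998), E = (-1.196, -6.998). Equal radii place T and H the same way about Q: T = Q + 7.1·n = (49.79, -1.308), H = Q − 7.1·n = (47.40, -15.31). Then |MT| = |T − M| = 49.81.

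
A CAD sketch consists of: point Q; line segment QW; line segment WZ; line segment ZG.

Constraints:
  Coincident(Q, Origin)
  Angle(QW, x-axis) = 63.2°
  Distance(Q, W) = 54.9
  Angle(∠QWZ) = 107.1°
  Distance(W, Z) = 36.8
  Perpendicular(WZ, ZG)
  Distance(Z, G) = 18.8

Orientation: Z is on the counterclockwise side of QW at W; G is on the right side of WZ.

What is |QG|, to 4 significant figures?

88.79

Q is at the origin; QW runs at 63.2° with length 54.9, so W = 54.9·(cos 63.2°, sin 63.2°) = (24.75, 49.00). ∠QWZ = 107.1°, so WZ runs at 63.2° + (180° − 107.1°) = 136.1° from the x-axis; with |WZ| = 36.8, Z = W + 36.8·(cos 136.1°, sin 136.1°) = (-1.763, 74.52). WZ is perpendicular to ZG; with |ZG| = 18.8 on the right of WZ, G = Z + 18.8·(0.6934, 0.7206) = (11.27, 88.07). Then |QG| = |G − Q| = 88.79.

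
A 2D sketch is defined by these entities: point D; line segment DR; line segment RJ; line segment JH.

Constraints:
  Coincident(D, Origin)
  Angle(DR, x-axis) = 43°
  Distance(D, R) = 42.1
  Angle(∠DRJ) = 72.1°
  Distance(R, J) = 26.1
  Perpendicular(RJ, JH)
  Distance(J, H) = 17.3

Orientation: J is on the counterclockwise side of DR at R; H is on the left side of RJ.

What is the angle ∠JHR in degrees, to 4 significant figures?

56.46°

∠DRJ = 72.1°, so RJ runs at 43.0° + (180° − 72.1°) = 150.9° from the x-axis; with |RJ| = 26.1, J = R + 26.1·(cos 150.9°, sin 150.9°) = (7.985, 41.41). RJ is perpendicular to JH; with |JH| = 17.3 on the left of RJ, H = J + 17.3·(-0.4863, -0.8738) = (-0.4291, 26.29). Then cos ∠JHR = HJ·HR / (|HJ||HR|), giving 56.46°.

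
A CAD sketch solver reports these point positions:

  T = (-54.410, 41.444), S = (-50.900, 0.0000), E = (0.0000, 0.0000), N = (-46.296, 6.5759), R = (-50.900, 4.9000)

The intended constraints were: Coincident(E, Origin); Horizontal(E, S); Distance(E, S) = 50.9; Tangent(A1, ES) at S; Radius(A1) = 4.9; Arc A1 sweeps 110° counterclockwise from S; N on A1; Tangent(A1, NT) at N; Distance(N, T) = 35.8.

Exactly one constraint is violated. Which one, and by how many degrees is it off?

Tangent(A1, NT) at N — off by 6.90°.

E = (0.00, 0.00) ✓; E.y = 0.00, S.y = 0.00 ✓; |ES| = 50.90 ✓; ∠(RS, SE) = 90.00° ✓; |RS| = 4.900 ✓; bearing(R→N) − bearing(R→S) = 110.0° ✓; |RN| = 4.900 ✓; ∠(RN, NT) = 96.90° ✗; |NT| = 35.80 ✓.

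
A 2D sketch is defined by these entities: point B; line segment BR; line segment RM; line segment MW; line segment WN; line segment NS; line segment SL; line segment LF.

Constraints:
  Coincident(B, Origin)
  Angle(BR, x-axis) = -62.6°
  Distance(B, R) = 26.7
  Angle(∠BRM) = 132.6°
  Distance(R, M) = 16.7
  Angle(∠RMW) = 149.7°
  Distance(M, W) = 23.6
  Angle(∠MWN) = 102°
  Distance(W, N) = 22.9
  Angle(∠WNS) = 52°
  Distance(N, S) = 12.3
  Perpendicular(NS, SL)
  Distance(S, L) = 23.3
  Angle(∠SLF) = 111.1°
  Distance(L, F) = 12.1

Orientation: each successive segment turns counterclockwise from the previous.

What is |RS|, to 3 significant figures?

32.9

B is at the origin; BR runs at -62.6° with length 26.7, so R = (12.3, -23.7). ∠BRM = 132.6° gives RM at -15.2° from the x-axis; with |RM| = 16.7, M = (28.4, -28.1). ∠RMW = 149.7° gives MW at 15.1° from the x-axis; with |MW| = 23.6, W = (51.2, -21.9). ∠MWN = 102.0° gives WN at 93.1° from the x-axis; with |WN| = 22.9, N = (49.9, 0.931). ∠WNS = 52.0° gives NS at -139° from the x-axis; with |NS| = 12.3, S = (40.7, -7.15). Then |RS| = |S − R| = 32.9.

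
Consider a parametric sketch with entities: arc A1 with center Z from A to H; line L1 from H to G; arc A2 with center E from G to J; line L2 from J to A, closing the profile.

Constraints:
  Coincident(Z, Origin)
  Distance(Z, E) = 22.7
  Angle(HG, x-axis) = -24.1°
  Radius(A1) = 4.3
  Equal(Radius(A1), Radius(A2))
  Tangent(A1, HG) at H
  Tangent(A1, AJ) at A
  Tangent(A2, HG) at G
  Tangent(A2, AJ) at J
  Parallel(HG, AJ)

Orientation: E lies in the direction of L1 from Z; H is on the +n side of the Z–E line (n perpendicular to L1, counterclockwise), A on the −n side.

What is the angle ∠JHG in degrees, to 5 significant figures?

20.749°

The slot axis is L1's direction at -24.1°, so u = (cos -24.1°, sin -24.1°) = (0.91283, -0.40833) and n = (−sin -24.1°, cos -24.1°) = (0.40833, 0.91283). Z is at the origin and E lies 22.7 along u from Z, so E = 22.7·u = (20.721, -9.2691). Tangency of A1 to both parallel lines with radius 4.3 puts H and A at Z ± 4.3·n: H = (1.7558, 3.9252), A = (-1.7558, -3.9252). Equal radii place G and J the same way about E: G = E + 4.3·n = (22.477, -5.3439), J = E − 4.3·n = (18.966, -13.194). Then cos ∠JHG = HJ·HG / (|HJ||HG|), giving 20.749°.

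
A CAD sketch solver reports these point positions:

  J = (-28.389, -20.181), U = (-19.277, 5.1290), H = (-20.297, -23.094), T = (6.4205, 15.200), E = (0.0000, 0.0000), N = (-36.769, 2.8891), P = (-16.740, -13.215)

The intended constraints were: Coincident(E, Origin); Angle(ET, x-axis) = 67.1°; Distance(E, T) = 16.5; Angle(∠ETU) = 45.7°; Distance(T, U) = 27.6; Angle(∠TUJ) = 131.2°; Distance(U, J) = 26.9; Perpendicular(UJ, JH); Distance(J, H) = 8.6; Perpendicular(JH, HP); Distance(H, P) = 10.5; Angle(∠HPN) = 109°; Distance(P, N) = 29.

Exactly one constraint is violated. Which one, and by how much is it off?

Distance(P, N) = 29 — off by 3.30.

E = (0.00, 0.00) ✓; ET at 67.10° ✓; |ET| = 16.50 ✓; ∠ETU = 45.70° ✓; |TU| = 27.60 ✓; ∠TUJ = 131.2° ✓; |UJ| = 26.90 ✓; ∠(UJ, JH) = 90.00° ✓; |JH| = 8.600 ✓; ∠(JH, HP) = 90.00° ✓; |HP| = 10.50 ✓; ∠HPN = 109.0° ✓; |PN| = 25.70 ✗.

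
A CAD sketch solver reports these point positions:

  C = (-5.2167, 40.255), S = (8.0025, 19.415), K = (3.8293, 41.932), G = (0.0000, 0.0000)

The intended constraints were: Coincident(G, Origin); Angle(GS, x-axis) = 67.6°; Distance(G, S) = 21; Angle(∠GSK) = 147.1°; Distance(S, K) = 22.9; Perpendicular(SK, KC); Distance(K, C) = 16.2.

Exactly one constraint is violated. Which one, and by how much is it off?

Distance(K, C) = 16.2 — off by 7.00.

G = (0.00, 0.00) ✓; GS at 67.60° ✓; |GS| = 21.00 ✓; ∠GSK = 147.1° ✓; |SK| = 22.90 ✓; ∠(SK, KC) = 90.00° ✓; |KC| = 9.200 ✗.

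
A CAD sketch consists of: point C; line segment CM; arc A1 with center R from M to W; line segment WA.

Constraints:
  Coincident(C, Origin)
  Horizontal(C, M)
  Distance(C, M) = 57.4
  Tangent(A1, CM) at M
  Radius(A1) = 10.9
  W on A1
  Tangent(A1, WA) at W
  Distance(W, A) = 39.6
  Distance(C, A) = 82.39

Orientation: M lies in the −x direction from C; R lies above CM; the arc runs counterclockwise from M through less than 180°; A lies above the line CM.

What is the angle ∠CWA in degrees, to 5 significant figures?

133.33°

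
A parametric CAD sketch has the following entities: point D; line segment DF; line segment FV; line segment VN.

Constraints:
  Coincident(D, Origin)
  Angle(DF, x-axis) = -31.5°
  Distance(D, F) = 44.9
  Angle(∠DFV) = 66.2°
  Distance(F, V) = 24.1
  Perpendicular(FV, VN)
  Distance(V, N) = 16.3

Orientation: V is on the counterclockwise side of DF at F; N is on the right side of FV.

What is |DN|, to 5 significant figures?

57.693

D is at the origin; DF runs at -31.5° with length 44.9, so F = 44.9·(cos -31.5°, sin -31.5°) = (38.284, -23.460). ∠DFV = 66.2°, so FV runs at -31.5° + (180° − 66.2°) = 82.300° from the x-axis; with |FV| = 24.1, V = F + 24.1·(cos 82.300°, sin 82.300°) = (41.513, 0.42251). The perpendicularity gives VN at right angles to FV; with |VN| = 16.3 on the right of FV, N = V + 16.3·(0.99098, -0.13399) = (57.666, -1.7615). Then |DN| = |N − D| = 57.693.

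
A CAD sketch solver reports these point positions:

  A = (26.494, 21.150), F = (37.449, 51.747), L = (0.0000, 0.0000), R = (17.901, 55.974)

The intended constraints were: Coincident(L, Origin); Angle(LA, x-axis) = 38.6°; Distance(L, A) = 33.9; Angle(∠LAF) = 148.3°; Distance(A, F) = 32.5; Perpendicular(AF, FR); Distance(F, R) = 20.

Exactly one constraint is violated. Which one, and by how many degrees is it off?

Perpendicular(AF, FR) — off by 7.50°.

L = (0.00, 0.00) ✓; LA at 38.60° ✓; |LA| = 33.90 ✓; ∠LAF = 148.3° ✓; |AF| = 32.50 ✓; ∠(AF, FR) = 97.50° ✗; |FR| = 20.00 ✓.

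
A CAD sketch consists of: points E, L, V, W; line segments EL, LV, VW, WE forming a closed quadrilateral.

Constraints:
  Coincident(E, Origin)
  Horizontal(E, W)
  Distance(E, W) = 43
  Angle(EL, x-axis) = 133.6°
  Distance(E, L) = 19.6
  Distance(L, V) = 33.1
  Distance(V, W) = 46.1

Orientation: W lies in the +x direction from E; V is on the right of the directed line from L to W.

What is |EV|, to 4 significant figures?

16.11

Checks: |LV| = 33.10 ✓; |VW| = 46.10 ✓.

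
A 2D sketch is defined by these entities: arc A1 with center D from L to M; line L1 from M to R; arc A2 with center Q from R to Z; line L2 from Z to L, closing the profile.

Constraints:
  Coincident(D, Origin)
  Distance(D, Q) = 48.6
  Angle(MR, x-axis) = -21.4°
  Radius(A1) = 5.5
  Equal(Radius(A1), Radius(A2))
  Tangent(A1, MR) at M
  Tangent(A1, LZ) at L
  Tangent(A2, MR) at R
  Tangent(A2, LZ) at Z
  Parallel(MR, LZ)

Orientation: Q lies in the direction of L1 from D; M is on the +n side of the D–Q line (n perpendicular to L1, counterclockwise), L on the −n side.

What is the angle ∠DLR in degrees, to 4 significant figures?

77.25°

Tangency of A1 to both parallel lines with radius 5.5 puts M and L at D ± 5.5·n: M = (2.007, 5.121), L = (-2.007, -5.121). Equal radii place R and Z the same way about Q: R = Q + 5.5·n = (47.26, -12.61), Z = Q − 5.5·n = (43.24, -22.85). Then cos ∠DLR = LD·LR / (|LD||LR|), giving 77.25°.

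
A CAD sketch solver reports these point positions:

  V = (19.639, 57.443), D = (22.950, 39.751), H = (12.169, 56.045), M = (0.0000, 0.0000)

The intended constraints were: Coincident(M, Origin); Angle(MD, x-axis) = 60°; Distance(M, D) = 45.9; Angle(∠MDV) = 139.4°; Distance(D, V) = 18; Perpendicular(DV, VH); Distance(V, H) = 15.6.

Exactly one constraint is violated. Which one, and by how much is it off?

Distance(V, H) = 15.6 — off by 8.00.

M = (0.00, 0.00) ✓; MD at 60.00° ✓; |MD| = 45.90 ✓; ∠MDV = 139.4° ✓; |DV| = 18.00 ✓; ∠(DV, VH) = 90.00° ✓; |VH| = 7.600 ✗.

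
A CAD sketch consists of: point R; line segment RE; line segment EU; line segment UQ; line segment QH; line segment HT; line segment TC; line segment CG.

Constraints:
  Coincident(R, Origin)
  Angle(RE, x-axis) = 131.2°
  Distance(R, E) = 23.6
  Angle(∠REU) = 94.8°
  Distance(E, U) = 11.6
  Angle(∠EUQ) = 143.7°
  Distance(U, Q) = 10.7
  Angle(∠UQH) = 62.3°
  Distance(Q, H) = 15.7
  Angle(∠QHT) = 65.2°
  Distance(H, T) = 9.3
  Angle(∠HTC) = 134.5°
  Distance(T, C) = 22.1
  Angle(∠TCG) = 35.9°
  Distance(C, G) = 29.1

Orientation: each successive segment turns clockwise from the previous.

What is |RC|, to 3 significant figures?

42.4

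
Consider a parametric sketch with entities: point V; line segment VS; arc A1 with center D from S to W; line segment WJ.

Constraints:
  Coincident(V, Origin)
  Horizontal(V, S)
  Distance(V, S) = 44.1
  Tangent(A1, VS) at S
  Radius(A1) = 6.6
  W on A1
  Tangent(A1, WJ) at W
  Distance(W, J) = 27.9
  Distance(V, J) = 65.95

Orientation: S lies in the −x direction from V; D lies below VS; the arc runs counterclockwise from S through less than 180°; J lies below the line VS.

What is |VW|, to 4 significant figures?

50.70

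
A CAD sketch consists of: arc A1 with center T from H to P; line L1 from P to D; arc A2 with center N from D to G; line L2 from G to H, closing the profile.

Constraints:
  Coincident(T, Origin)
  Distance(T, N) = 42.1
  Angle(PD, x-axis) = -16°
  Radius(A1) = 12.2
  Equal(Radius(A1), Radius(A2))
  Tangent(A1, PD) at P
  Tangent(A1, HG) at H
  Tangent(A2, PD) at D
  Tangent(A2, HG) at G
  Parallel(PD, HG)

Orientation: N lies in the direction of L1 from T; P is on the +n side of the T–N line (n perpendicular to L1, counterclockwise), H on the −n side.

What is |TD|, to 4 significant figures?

43.83

The slot axis is L1's direction at -16.0°, so u = (cos -16.0°, sin -16.0°) = (0.9613, -0.2756) and n = (−sin -16.0°, cos -16.0°) = (0.2756, 0.9613). T is at the origin and N lies 42.1 along u from T, so N = 42.1·u = (40.47, -11.60). Tangency of A1 to both parallel lines with radius 12.2 puts P and H at T ± 12.2·n: P = (3.363, 11.73), H = (-3.363, -11.73). Equal radii place D and G the same way about N: D = N + 12.2·n = (43.83, 0.1231), G = N − 12.2·n = (37.11, -23.33). Then |TD| = |D − T| = 43.83.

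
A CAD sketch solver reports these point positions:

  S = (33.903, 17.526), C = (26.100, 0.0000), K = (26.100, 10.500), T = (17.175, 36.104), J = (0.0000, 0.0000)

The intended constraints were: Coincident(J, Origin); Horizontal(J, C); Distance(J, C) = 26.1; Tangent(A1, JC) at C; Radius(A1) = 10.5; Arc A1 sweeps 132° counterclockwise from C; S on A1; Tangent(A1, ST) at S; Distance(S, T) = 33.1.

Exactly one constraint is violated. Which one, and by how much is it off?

Distance(S, T) = 33.1 — off by 8.10.

J = (0.00, 0.00) ✓; J.y = 0.00, C.y = 0.00 ✓; |JC| = 26.10 ✓; ∠(KC, CJ) = 90.00° ✓; |KC| = 10.50 ✓; bearing(K→S) − bearing(K→C) = 132.0° ✓; |KS| = 10.50 ✓; ∠(KS, ST) = 90.00° ✓; |ST| = 25.00 ✗.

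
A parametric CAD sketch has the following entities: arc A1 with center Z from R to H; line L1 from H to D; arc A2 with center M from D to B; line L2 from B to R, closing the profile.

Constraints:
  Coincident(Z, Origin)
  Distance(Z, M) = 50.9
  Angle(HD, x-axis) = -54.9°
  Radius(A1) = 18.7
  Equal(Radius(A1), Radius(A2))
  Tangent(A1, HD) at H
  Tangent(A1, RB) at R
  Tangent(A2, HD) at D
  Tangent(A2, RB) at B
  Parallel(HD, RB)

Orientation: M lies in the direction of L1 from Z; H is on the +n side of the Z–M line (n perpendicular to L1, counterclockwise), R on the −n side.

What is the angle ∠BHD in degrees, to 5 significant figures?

36.307°

Tangency of A1 to both parallel lines with radius 18.7 puts H and R at Z ± 18.7·n: H = (15.299, 10.753), R = (-15.299, -10.753). Equal radii place D and B the same way about M: D = M + 18.7·n = (44.567, -30.891), B = M − 18.7·n = (13.968, -52.396). Then cos ∠BHD = HB·HD / (|HB||HD|), giving 36.307°.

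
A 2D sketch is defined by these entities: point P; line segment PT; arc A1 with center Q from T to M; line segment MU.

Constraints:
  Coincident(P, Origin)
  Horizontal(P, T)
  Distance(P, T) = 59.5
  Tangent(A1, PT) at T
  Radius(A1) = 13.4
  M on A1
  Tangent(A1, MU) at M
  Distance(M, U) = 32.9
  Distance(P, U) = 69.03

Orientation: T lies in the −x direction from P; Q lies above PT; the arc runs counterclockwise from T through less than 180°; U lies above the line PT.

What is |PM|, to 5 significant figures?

48.545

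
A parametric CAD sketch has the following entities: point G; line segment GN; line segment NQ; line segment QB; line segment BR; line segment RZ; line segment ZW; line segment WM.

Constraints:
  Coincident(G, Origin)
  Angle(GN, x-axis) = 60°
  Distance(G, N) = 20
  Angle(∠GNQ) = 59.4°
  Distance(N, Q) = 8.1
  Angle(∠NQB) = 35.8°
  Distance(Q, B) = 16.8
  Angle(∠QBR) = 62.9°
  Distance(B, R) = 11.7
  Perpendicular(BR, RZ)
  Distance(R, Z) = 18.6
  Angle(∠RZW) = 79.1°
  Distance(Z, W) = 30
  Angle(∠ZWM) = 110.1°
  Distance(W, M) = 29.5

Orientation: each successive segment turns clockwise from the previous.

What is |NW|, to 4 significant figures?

27.30

G is at the origin; GN runs at 60.0° with length 20.0, so N = (10.00, 17.32). ∠GNQ = 59.4° gives NQ at -60.60° from the x-axis; with |NQ| = 8.1, Q = (13.98, 10.26). ∠NQB = 35.8° gives QB at 155.2° from the x-axis; with |QB| = 16.8, B = (-1.274, 17.31). ∠QBR = 62.9° gives BR at 38.10° from the x-axis; with |BR| = 11.7, R = (7.933, 24.53). The perpendicularity gives RZ at right angles to BR, so RZ runs at -51.90°; with |RZ| = 18.6, Z = (19.41, 9.893). ∠RZW = 79.1° gives ZW at -152.8° from the x-axis; with |ZW| = 30.0, W = (-7.273, -3.820). Then |NW| = |W − N| = 27.30.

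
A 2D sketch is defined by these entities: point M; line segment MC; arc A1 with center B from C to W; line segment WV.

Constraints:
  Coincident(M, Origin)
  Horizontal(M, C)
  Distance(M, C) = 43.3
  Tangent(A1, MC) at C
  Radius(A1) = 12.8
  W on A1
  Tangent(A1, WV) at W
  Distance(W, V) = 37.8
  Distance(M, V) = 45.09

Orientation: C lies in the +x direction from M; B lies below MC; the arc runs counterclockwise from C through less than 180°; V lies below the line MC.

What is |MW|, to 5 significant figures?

32.510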